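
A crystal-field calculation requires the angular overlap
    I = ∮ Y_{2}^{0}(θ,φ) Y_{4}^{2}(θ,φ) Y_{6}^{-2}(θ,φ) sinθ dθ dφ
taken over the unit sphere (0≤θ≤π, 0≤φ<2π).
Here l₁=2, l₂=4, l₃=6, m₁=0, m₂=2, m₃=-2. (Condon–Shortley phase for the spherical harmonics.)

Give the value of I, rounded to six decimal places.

Checks pass: Σm=0; 12 even; l₃=6∈[2,6].
(2·2+1)(2·4+1)(2·6+1) = 585
Δ: 0! 4! 8! / 13! → 1/6435
sum: t=0:+1/2304 = 1/2304
3j²(2 4 6; 0 0 0) = Δ·Π!·Σ² = 5/143  (sign +1)
sum: t=0:+1/5760 = 1/5760
3j²(2 4 6; 0 2 -2) = Δ·Π!·Σ² = 56/2145  (sign +1)
combine: 4πI² = 585·5/143·56/2145 = 840/1573
take √, sign +1: I = 0.20614383

0.206144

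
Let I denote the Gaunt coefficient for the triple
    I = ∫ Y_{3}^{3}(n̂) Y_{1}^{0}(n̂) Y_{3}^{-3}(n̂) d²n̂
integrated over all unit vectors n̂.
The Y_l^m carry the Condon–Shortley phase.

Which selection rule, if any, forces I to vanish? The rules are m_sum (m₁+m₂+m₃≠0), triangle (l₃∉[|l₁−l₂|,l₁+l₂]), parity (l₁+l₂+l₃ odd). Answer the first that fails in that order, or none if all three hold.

parity

Σmᵢ = 0  ✓
l₃∈[|l₁−l₂|,l₁+l₂]=[2,4], have l₃=3  ✓
Σlᵢ = 7 ⇒ odd  ✗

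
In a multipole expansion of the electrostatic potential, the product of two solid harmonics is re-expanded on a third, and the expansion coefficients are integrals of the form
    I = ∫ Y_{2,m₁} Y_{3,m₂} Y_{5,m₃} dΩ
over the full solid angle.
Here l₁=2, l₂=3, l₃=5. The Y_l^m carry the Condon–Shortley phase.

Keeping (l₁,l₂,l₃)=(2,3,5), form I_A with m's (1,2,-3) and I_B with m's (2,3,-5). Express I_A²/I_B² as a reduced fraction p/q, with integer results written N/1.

8/15

l's match ⇒ only the (l;m) 3-j factors differ between A and B.
A: triangle coeff Δ(2,3,5) = 1/2310; Σ_t [0,0]: t=0:+1/720 = 1/720; (3j)²=8/165 [(2 3 5; 1 2 -3)], sign=+1
B: triangle coeff Δ(2,3,5) = 1/2310; Σ_t [0,0]: t=0:+1/17280 = 1/17280; (3j)²=1/11 [(2 3 5; 2 3 -5)], sign=+1
I_A²/I_B² = (8/165)/(1/11) = 8/15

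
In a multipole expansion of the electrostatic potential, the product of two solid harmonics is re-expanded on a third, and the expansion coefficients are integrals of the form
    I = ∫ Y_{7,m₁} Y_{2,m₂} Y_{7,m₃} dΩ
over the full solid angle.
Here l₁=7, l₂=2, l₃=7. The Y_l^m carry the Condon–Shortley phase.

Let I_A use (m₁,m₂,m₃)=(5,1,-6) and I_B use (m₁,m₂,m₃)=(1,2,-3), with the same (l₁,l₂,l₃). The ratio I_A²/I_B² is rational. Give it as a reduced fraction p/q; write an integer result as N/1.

Shared (l₁,l₂,l₃)=(7,2,7): N and (l;000)² cancel in I_A²/I_B².
A: Δ = 2!·12!·2!/17! = 1/185640; Racah Σ t=1..2: t=1:−1/79833600 t=2:+1/958003200 = -1/87091200; ⇒ 3j(7 2 7; 5 1 -6)² = 121/4760, sgn +1
B: Δ = 2!·12!·2!/17! = 1/185640; Racah Σ t=2..2: t=2:+1/3870720 = 1/3870720; ⇒ 3j(7 2 7; 1 2 -3)² = 135/6188, sgn +1
I_A²/I_B² = (121/4760)/(135/6188) = 1573/1350

1573/1350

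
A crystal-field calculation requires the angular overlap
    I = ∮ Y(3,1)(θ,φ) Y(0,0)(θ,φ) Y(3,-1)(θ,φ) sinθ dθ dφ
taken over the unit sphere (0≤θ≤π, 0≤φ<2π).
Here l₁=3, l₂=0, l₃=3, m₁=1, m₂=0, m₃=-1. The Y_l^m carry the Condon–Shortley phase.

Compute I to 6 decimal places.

-0.282095

Checks pass: Σm=0; 6 even; l₃=3∈[3,3].
(2·3+1)(2·0+1)(2·3+1) = 49
Δ: 0! 6! 0! / 7! → 1/7
sum: t=0:+1/36 = 1/36
3j²(3 0 3; 0 0 0) = Δ·Π!·Σ² = 1/7  (sign -1)
sum: t=0:+1/48 = 1/48
3j²(3 0 3; 1 0 -1) = Δ·Π!·Σ² = 1/7  (sign +1)
combine: 4πI² = 49·1/7·1/7 = 1/1
take √, sign -1: I = -0.28209479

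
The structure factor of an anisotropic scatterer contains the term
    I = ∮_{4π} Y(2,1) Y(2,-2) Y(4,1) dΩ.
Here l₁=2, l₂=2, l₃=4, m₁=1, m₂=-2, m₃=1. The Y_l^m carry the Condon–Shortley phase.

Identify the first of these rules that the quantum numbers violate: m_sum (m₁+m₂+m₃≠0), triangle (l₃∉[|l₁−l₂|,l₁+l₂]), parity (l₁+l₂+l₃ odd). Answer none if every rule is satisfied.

azimuthal sum: 1 − 2 + 1 = 0  ✓
0 ≤ 4 ≤ 4 (triangle on l)  ✓
L = 2 + 2 + 4 = 8 (even)  ✓

none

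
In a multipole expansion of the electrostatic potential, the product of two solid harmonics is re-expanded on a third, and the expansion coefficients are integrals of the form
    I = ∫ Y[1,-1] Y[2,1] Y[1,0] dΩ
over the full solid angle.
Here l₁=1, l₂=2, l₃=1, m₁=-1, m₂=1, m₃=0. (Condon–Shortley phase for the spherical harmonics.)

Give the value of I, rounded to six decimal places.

m-sum 0 ✓  L=4 even ✓  1≤1≤3 ✓
Π(2lᵢ+1) = 3×5×3 = 45
triangle coeff Δ(1,2,1) = 1/30
Σ_t [1,1]: t=1:−1/1 = -1/1
(3j)²=2/15 [(1 2 1; 0 0 0)], sign=+1
Σ_t [2,2]: t=2:+1/2 = 1/2
(3j)²=1/10 [(1 2 1; -1 1 0)], sign=-1
⇒ 4πI² = 3/5
I = (-1)√(3/5/(4π)) = -0.21850969

-0.218510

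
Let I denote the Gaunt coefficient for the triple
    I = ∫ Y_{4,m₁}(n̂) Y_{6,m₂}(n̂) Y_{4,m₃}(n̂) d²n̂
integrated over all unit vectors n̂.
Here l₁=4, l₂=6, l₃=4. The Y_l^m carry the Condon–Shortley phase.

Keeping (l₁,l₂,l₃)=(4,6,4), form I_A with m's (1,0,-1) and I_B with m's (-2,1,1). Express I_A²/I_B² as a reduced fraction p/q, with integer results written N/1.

1/189

Shared (l₁,l₂,l₃)=(4,6,4): N and (l;000)² cancel in I_A²/I_B².
A: Δ = 6!·2!·6!/15! = 1/1261260; Racah Σ t=1..3: t=1:−1/28800 t=2:+1/2304 t=3:−1/2592 = 7/518400; ⇒ 3j(4 6 4; 1 0 -1)² = 1/25740, sgn -1
B: Δ = 6!·2!·6!/15! = 1/1261260; Racah Σ t=4..6: t=4:+1/3456 t=5:−1/5760 t=6:+1/172800 = 7/57600; ⇒ 3j(4 6 4; -2 1 1)² = 21/2860, sgn -1
I_A²/I_B² = (1/25740)/(21/2860) = 1/189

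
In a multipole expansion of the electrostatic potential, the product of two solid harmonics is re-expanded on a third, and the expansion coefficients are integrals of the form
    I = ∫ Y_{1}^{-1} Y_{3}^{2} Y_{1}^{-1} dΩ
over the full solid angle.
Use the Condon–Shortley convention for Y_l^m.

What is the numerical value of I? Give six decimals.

l₃=1 ∉ [2,4] — triangle fails ⇒ I = 0

0.000000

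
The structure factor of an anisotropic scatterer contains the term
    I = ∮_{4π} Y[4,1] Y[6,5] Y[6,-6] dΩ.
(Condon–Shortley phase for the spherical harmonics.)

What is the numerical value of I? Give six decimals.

-0.192803

m-sum 0 ✓  L=16 even ✓  2≤6≤10 ✓
Π(2lᵢ+1) = 9×13×13 = 1521
triangle coeff Δ(4,6,6) = 1/15315300
Σ_t [0,4]: t=0:+1/829440 t=1:−1/25920 t=2:+1/9216 t=3:−1/25920 t=4:+1/829440 = 7/207360
(3j)²=28/2431 [(4 6 6; 0 0 0)], sign=+1
Σ_t [3,3]: t=3:−1/5806080 = -1/5806080
(3j)²=165/6188 [(4 6 6; 1 5 -6)], sign=-1
⇒ 4πI² = 135/289
I = (-1)√(135/289/(4π)) = -0.19280266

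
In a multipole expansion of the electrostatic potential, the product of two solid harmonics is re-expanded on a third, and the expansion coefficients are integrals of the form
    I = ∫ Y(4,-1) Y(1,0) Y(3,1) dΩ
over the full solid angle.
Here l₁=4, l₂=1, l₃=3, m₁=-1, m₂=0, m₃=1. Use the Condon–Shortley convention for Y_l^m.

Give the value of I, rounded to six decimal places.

Checks pass: Σm=0; 8 even; l₃=3∈[3,5].
(2·4+1)(2·1+1)(2·3+1) = 189
Δ: 2! 6! 0! / 9! → 1/252
sum: t=1:−1/36 = -1/36
3j²(4 1 3; 0 0 0) = Δ·Π!·Σ² = 4/63  (sign +1)
sum: t=1:−1/48 = -1/48
3j²(4 1 3; -1 0 1) = Δ·Π!·Σ² = 5/84  (sign -1)
combine: 4πI² = 189·4/63·5/84 = 5/7
take √, sign -1: I = -0.23841361

-0.238414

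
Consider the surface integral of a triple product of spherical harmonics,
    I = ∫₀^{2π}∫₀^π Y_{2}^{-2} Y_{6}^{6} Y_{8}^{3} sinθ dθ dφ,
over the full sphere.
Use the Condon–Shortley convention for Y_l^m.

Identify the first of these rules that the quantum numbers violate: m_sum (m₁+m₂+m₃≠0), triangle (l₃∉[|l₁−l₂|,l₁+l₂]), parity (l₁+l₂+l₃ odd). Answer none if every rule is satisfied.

Σmᵢ = 7  ✗
l₃∈[|l₁−l₂|,l₁+l₂]=[4,8], have l₃=8
Σlᵢ = 16 ⇒ even

m_sum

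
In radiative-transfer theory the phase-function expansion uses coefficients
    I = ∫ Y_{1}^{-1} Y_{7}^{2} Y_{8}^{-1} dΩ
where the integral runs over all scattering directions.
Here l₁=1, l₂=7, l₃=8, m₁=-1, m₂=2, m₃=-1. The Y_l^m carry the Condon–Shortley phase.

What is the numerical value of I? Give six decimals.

Rules hold: Σm=0, L=16 even, 6≤8≤8.
N = 3·15·17 = 765
Δ = 0!·2!·14!/17! = 1/2040
Racah Σ t=0..0: t=0:+1/25401600 = 1/25401600
⇒ 3j(1 7 8; 0 0 0)² = 8/255, sgn +1
Racah Σ t=0..0: t=0:+1/87091200 = 1/87091200
⇒ 3j(1 7 8; -1 2 -1)² = 7/680, sgn -1
4πI² = N·(3j₀)²·(3jₘ)² = 21/85
I = -1·√(0.247059/4π) = -0.14021525

-0.140215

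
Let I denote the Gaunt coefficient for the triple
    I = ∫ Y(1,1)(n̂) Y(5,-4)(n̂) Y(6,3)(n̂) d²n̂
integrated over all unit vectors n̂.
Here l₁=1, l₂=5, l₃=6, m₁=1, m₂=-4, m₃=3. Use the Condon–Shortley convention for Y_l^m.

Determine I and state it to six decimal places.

m-sum 0 ✓  L=12 even ✓  4≤6≤6 ✓
Π(2lᵢ+1) = 3×11×13 = 429
triangle coeff Δ(1,5,6) = 1/858
Σ_t [0,0]: t=0:+1/14400 = 1/14400
(3j)²=6/143 [(1 5 6; 0 0 0)], sign=+1
Σ_t [0,0]: t=0:+1/725760 = 1/725760
(3j)²=1/286 [(1 5 6; 1 -4 3)], sign=-1
⇒ 4πI² = 9/143
I = (-1)√(9/143/(4π)) = -0.07076985

-0.070770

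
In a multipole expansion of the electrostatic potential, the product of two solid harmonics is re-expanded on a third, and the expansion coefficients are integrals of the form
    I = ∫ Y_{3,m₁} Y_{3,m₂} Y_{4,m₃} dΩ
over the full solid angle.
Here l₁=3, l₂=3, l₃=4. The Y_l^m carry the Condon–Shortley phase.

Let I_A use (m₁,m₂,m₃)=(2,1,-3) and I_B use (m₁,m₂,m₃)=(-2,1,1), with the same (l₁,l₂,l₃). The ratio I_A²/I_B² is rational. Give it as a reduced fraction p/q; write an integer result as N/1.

l's match ⇒ only the (l;m) 3-j factors differ between A and B.
A: triangle coeff Δ(3,3,4) = 1/34650; Σ_t [0,1]: t=0:+1/288 t=1:−1/144 = -1/288; (3j)²=1/99 [(3 3 4; 2 1 -3)], sign=+1
B: triangle coeff Δ(3,3,4) = 1/34650; Σ_t [1,2]: t=1:−1/144 t=2:+1/48 = 1/72; (3j)²=16/693 [(3 3 4; -2 1 1)], sign=-1
I_A²/I_B² = (1/99)/(16/693) = 7/16

7/16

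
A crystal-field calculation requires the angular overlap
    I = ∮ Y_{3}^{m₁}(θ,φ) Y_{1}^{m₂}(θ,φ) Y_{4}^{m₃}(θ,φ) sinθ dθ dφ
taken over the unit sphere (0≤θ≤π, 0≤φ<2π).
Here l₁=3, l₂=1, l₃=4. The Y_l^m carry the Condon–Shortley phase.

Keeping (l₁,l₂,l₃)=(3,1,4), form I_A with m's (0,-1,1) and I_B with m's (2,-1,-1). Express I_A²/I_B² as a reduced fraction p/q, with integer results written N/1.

Same 3,1,4: normalisation and zero-m 3j drop out of the ratio.
A: Δ: 0! 6! 2! / 9! → 1/252; sum: t=0:+1/72 = 1/72; 3j²(3 1 4; 0 -1 1) = Δ·Π!·Σ² = 5/126  (sign -1)
B: Δ: 0! 6! 2! / 9! → 1/252; sum: t=0:+1/240 = 1/240; 3j²(3 1 4; 2 -1 -1) = Δ·Π!·Σ² = 1/84  (sign -1)
I_A²/I_B² = (5/126)/(1/84) = 10/3

10/3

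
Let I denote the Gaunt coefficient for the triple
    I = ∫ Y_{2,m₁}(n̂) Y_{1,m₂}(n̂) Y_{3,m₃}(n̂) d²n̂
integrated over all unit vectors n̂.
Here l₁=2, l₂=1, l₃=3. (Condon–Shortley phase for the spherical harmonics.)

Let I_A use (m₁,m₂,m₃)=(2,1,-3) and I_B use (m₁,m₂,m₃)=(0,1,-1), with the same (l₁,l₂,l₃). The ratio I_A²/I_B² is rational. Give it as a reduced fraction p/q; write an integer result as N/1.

5/2

Shared (l₁,l₂,l₃)=(2,1,3): N and (l;000)² cancel in I_A²/I_B².
A: Δ = 0!·4!·2!/7! = 1/105; Racah Σ t=0..0: t=0:+1/48 = 1/48; ⇒ 3j(2 1 3; 2 1 -3)² = 1/7, sgn +1
B: Δ = 0!·4!·2!/7! = 1/105; Racah Σ t=0..0: t=0:+1/8 = 1/8; ⇒ 3j(2 1 3; 0 1 -1)² = 2/35, sgn +1
I_A²/I_B² = (1/7)/(2/35) = 5/2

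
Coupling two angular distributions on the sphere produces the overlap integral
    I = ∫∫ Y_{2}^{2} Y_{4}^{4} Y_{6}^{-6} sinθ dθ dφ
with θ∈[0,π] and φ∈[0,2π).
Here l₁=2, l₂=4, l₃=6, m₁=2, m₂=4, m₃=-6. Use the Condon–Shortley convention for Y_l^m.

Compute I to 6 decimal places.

0.353849

m-sum 0 ✓  L=12 even ✓  2≤6≤6 ✓
Π(2lᵢ+1) = 5×9×13 = 585
triangle coeff Δ(2,4,6) = 1/6435
Σ_t [0,0]: t=0:+1/2304 = 1/2304
(3j)²=5/143 [(2 4 6; 0 0 0)], sign=+1
Σ_t [0,0]: t=0:+1/967680 = 1/967680
(3j)²=1/13 [(2 4 6; 2 4 -6)], sign=+1
⇒ 4πI² = 225/143
I = (+1)√(225/143/(4π)) = 0.35384927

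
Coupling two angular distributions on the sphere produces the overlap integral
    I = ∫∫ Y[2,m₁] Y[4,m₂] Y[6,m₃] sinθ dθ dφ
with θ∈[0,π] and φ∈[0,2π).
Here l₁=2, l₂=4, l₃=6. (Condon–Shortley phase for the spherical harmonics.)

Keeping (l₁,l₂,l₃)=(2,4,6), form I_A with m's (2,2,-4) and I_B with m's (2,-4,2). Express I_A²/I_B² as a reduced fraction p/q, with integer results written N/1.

210/1

l's match ⇒ only the (l;m) 3-j factors differ between A and B.
A: triangle coeff Δ(2,4,6) = 1/6435; Σ_t [0,0]: t=0:+1/34560 = 1/34560; (3j)²=14/429 [(2 4 6; 2 2 -4)], sign=+1
B: triangle coeff Δ(2,4,6) = 1/6435; Σ_t [0,0]: t=0:+1/967680 = 1/967680; (3j)²=1/6435 [(2 4 6; 2 -4 2)], sign=+1
I_A²/I_B² = (14/429)/(1/6435) = 210/1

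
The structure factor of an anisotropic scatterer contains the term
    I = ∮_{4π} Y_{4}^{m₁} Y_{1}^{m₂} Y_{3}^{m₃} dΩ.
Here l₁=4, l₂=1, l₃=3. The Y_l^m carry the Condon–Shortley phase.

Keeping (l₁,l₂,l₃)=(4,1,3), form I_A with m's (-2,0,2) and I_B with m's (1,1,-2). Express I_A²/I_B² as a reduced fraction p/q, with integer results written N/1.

Shared (l₁,l₂,l₃)=(4,1,3): N and (l;000)² cancel in I_A²/I_B².
A: Δ = 2!·6!·0!/9! = 1/252; Racah Σ t=1..1: t=1:−1/120 = -1/120; ⇒ 3j(4 1 3; -2 0 2)² = 1/21, sgn +1
B: Δ = 2!·6!·0!/9! = 1/252; Racah Σ t=2..2: t=2:+1/240 = 1/240; ⇒ 3j(4 1 3; 1 1 -2)² = 1/84, sgn -1
I_A²/I_B² = (1/21)/(1/84) = 4/1

4/1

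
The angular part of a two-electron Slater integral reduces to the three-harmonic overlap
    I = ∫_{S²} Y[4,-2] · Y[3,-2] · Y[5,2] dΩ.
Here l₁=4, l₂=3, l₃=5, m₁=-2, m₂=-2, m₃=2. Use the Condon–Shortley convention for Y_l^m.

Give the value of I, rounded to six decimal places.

-2 − 2 + 2 = -2 ≠ 0: azimuthal integral kills it; I = 0

0.000000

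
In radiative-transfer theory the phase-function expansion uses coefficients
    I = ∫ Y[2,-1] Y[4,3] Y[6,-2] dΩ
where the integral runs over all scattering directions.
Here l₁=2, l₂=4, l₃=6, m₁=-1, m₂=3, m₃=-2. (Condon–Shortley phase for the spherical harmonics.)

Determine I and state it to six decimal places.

m-sum 0 ✓  L=12 even ✓  2≤6≤6 ✓
Π(2lᵢ+1) = 5×9×13 = 585
triangle coeff Δ(2,4,6) = 1/6435
Σ_t [0,0]: t=0:+1/2304 = 1/2304
(3j)²=5/143 [(2 4 6; 0 0 0)], sign=+1
Σ_t [0,0]: t=0:+1/30240 = 1/30240
(3j)²=32/6435 [(2 4 6; -1 3 -2)], sign=+1
⇒ 4πI² = 160/1573
I = (+1)√(160/1573/(4π)) = 0.08996855

0.089969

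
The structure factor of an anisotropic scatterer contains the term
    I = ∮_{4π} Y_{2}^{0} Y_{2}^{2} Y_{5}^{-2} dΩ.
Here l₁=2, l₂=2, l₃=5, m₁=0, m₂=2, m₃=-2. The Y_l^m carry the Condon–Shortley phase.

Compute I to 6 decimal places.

0.000000

triangle: need 0≤l₃≤4, have 5; I=0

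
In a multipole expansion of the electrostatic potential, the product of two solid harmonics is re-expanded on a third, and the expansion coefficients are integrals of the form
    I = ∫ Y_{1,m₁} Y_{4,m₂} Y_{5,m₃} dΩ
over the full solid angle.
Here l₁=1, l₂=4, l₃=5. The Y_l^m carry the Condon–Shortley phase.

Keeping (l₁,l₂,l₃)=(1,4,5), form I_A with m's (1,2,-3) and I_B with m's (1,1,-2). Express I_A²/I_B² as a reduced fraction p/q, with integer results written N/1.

4/3

Same 1,4,5: normalisation and zero-m 3j drop out of the ratio.
A: Δ: 0! 2! 8! / 11! → 1/495; sum: t=0:+1/2880 = 1/2880; 3j²(1 4 5; 1 2 -3) = Δ·Π!·Σ² = 28/495  (sign +1)
B: Δ: 0! 2! 8! / 11! → 1/495; sum: t=0:+1/1440 = 1/1440; 3j²(1 4 5; 1 1 -2) = Δ·Π!·Σ² = 7/165  (sign -1)
I_A²/I_B² = (28/495)/(7/165) = 4/3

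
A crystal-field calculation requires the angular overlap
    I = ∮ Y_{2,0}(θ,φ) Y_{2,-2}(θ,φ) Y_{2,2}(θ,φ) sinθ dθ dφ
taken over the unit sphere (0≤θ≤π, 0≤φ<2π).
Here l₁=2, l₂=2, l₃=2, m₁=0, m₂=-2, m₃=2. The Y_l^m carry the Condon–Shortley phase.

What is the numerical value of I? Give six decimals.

Rules hold: Σm=0, L=6 even, 0≤2≤4.
N = 5·5·5 = 125
Δ = 2!·2!·2!/7! = 1/630
Racah Σ t=0..2: t=0:+1/8 t=1:−1/1 t=2:+1/8 = -3/4
⇒ 3j(2 2 2; 0 0 0)² = 2/35, sgn -1
Racah Σ t=0..0: t=0:+1/8 = 1/8
⇒ 3j(2 2 2; 0 -2 2)² = 2/35, sgn +1
4πI² = N·(3j₀)²·(3jₘ)² = 20/49
I = -1·√(0.408163/4π) = -0.18022375

-0.180224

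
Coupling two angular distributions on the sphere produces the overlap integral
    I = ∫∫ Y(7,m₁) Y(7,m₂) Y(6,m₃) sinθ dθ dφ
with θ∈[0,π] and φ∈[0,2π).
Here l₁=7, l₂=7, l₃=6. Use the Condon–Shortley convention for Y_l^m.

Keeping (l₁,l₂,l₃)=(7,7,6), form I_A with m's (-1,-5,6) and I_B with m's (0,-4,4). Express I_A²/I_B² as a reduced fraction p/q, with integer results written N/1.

308/3

l's match ⇒ only the (l;m) 3-j factors differ between A and B.
A: triangle coeff Δ(7,7,6) = 1/2444321880; Σ_t [2,2]: t=2:+1/746496000 = 1/746496000; (3j)²=616/62985 [(7 7 6; -1 -5 6)], sign=+1
B: triangle coeff Δ(7,7,6) = 1/2444321880; Σ_t [1,3]: t=1:−1/174182400 t=2:+1/20736000 t=3:−1/24883200 = 1/435456000; (3j)²=2/20995 [(7 7 6; 0 -4 4)], sign=+1
I_A²/I_B² = (616/62985)/(2/20995) = 308/3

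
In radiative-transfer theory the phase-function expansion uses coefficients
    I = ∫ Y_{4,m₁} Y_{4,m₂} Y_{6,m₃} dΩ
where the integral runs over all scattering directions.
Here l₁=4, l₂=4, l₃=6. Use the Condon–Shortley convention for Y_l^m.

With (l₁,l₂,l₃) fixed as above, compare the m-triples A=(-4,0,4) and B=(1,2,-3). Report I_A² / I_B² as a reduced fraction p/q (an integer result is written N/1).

24/7

Shared (l₁,l₂,l₃)=(4,4,6): N and (l;000)² cancel in I_A²/I_B².
A: Δ = 2!·6!·6!/15! = 1/1261260; Racah Σ t=2..2: t=2:+1/69120 = 1/69120; ⇒ 3j(4 4 6; -4 0 4)² = 4/143, sgn +1
B: Δ = 2!·6!·6!/15! = 1/1261260; Racah Σ t=0..2: t=0:+1/51840 t=1:−1/5760 t=2:+1/11520 = -7/103680; ⇒ 3j(4 4 6; 1 2 -3)² = 7/858, sgn +1
I_A²/I_B² = (4/143)/(7/858) = 24/7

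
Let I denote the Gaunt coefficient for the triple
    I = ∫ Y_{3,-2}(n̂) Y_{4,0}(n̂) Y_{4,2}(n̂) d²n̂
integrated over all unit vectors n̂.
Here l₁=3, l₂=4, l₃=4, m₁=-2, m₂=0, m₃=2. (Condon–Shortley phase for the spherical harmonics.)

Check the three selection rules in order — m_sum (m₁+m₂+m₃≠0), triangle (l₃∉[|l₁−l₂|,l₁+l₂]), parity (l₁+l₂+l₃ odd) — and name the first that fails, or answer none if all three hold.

azimuthal sum: -2 + 0 + 2 = 0  ✓
1 ≤ 4 ≤ 7 (triangle on l)  ✓
L = 3 + 4 + 4 = 11 (odd)  ✗

parity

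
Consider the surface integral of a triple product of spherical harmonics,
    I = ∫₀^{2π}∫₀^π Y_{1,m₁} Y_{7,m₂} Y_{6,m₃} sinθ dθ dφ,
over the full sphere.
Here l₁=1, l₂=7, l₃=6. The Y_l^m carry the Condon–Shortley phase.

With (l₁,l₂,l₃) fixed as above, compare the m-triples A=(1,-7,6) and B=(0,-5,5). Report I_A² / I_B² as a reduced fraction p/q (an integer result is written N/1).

91/24

l's match ⇒ only the (l;m) 3-j factors differ between A and B.
A: triangle coeff Δ(1,7,6) = 1/1365; Σ_t [0,0]: t=0:+1/958003200 = 1/958003200; (3j)²=1/15 [(1 7 6; 1 -7 6)], sign=+1
B: triangle coeff Δ(1,7,6) = 1/1365; Σ_t [1,1]: t=1:−1/39916800 = -1/39916800; (3j)²=8/455 [(1 7 6; 0 -5 5)], sign=+1
I_A²/I_B² = (1/15)/(8/455) = 91/24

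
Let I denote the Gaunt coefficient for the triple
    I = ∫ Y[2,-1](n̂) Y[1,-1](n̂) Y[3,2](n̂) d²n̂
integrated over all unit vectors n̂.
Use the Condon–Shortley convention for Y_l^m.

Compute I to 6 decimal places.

0.261169

Checks pass: Σm=0; 6 even; l₃=3∈[1,3].
(2·2+1)(2·1+1)(2·3+1) = 105
Δ: 0! 4! 2! / 7! → 1/105
sum: t=0:+1/4 = 1/4
3j²(2 1 3; 0 0 0) = Δ·Π!·Σ² = 3/35  (sign -1)
sum: t=0:+1/12 = 1/12
3j²(2 1 3; -1 -1 2) = Δ·Π!·Σ² = 2/21  (sign -1)
combine: 4πI² = 105·3/35·2/21 = 6/7
take √, sign +1: I = 0.26116903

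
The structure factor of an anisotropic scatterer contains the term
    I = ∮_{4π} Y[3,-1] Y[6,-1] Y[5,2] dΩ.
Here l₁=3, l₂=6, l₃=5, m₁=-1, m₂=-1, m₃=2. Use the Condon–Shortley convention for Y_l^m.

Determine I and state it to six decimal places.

0.080575

Checks pass: Σm=0; 14 even; l₃=5∈[3,9].
(2·3+1)(2·6+1)(2·5+1) = 1001
Δ: 4! 2! 8! / 15! → 1/675675
sum: t=1:−1/8640 t=2:+1/2304 t=3:−1/8640 = 7/34560
3j²(3 6 5; 0 0 0) = Δ·Π!·Σ² = 7/429  (sign -1)
sum: t=2:+1/5760 t=3:−1/8640 t=4:+1/241920 = 1/16128
3j²(3 6 5; -1 -1 2) = Δ·Π!·Σ² = 5/1001  (sign -1)
combine: 4πI² = 1001·7/429·5/1001 = 35/429
take √, sign +1: I = 0.08057502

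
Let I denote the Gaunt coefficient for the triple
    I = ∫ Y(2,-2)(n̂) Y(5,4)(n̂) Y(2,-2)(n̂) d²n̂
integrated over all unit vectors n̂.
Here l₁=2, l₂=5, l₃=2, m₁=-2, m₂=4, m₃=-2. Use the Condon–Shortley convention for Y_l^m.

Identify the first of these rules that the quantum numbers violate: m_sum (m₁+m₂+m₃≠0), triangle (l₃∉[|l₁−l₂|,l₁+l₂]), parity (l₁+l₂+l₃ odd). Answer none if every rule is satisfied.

Σmᵢ = 0  ✓
l₃∈[|l₁−l₂|,l₁+l₂]=[3,7], have l₃=2  ✗
Σlᵢ = 9 ⇒ odd

triangle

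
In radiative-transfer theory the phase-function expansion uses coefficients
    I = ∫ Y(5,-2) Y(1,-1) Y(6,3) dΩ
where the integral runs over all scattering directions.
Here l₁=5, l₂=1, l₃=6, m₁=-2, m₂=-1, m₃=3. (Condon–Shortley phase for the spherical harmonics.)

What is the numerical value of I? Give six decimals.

Checks pass: Σm=0; 12 even; l₃=6∈[4,6].
(2·5+1)(2·1+1)(2·6+1) = 429
Δ: 0! 10! 2! / 13! → 1/858
sum: t=0:+1/14400 = 1/14400
3j²(5 1 6; 0 0 0) = Δ·Π!·Σ² = 6/143  (sign +1)
sum: t=0:+1/60480 = 1/60480
3j²(5 1 6; -2 -1 3) = Δ·Π!·Σ² = 6/143  (sign -1)
combine: 4πI² = 429·6/143·6/143 = 108/143
take √, sign -1: I = -0.24515397

-0.245154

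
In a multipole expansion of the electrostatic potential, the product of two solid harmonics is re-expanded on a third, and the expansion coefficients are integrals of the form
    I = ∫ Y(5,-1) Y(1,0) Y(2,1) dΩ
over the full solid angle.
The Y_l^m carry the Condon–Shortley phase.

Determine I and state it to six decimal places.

0.000000

triangle: need 4≤l₃≤6, have 2; I=0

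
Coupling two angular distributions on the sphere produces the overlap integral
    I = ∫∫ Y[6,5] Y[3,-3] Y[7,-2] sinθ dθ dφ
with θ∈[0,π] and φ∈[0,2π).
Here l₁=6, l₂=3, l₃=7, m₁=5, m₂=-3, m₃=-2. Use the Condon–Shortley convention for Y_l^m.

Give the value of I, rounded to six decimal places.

m-sum 0 ✓  L=16 even ✓  3≤7≤9 ✓
Π(2lᵢ+1) = 13×7×15 = 1365
triangle coeff Δ(6,3,7) = 1/2042040
Σ_t [0,2]: t=0:+1/207360 t=1:−1/57600 t=2:+1/207360 = -1/129600
(3j)²=168/12155 [(6 3 7; 0 0 0)], sign=+1
Σ_t [0,0]: t=0:+1/17418240 = 1/17418240
(3j)²=25/12376 [(6 3 7; 5 -3 -2)], sign=-1
⇒ 4πI² = 1575/41327
I = (-1)√(1575/41327/(4π)) = -0.05507042

-0.055070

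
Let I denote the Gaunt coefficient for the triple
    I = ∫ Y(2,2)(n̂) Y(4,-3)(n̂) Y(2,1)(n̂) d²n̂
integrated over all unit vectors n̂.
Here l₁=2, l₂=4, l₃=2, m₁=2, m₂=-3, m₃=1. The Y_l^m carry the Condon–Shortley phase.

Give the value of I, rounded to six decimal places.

Checks pass: Σm=0; 8 even; l₃=2∈[2,6].
(2·2+1)(2·4+1)(2·2+1) = 225
Δ: 4! 0! 4! / 9! → 1/630
sum: t=2:+1/16 = 1/16
3j²(2 4 2; 0 0 0) = Δ·Π!·Σ² = 2/35  (sign +1)
sum: t=0:+1/144 = 1/144
3j²(2 4 2; 2 -3 1) = Δ·Π!·Σ² = 1/18  (sign -1)
combine: 4πI² = 225·2/35·1/18 = 5/7
take √, sign -1: I = -0.23841361

-0.238414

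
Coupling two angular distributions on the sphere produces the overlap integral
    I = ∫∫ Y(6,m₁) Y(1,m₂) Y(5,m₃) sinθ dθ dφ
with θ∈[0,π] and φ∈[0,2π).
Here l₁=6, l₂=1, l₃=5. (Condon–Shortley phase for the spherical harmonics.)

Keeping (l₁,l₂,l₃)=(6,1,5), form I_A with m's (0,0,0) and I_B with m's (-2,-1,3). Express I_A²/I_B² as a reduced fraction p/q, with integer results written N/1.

6/1

l's match ⇒ only the (l;m) 3-j factors differ between A and B.
A: triangle coeff Δ(6,1,5) = 1/858; Σ_t [1,1]: t=1:−1/14400 = -1/14400; (3j)²=6/143 [(6 1 5; 0 0 0)], sign=+1
B: triangle coeff Δ(6,1,5) = 1/858; Σ_t [0,0]: t=0:+1/161280 = 1/161280; (3j)²=1/143 [(6 1 5; -2 -1 3)], sign=+1
I_A²/I_B² = (6/143)/(1/143) = 6/1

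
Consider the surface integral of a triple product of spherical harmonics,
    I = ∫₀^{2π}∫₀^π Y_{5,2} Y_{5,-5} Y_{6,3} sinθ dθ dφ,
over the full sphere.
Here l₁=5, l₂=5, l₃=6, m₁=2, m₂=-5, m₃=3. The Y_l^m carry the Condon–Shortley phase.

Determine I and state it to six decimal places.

-0.172202

Checks pass: Σm=0; 16 even; l₃=6∈[0,10].
(2·5+1)(2·5+1)(2·6+1) = 1573
Δ: 4! 6! 6! / 17! → 1/28588560
sum: t=0:+1/345600 t=1:−1/13824 t=2:+1/5184 t=3:−1/13824 t=4:+1/345600 = 7/129600
3j²(5 5 6; 0 0 0) = Δ·Π!·Σ² = 80/7293  (sign +1)
sum: t=0:+1/622080 = 1/622080
3j²(5 5 6; 2 -5 3) = Δ·Π!·Σ² = 105/4862  (sign -1)
combine: 4πI² = 1573·80/7293·105/4862 = 1400/3757
take √, sign -1: I = -0.17220212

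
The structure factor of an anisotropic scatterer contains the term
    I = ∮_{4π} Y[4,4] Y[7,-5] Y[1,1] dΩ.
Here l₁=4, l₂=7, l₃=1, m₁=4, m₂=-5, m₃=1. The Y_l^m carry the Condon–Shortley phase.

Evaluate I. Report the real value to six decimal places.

0.000000

|4−7|≤1≤4+7 violated ⇒ I = 0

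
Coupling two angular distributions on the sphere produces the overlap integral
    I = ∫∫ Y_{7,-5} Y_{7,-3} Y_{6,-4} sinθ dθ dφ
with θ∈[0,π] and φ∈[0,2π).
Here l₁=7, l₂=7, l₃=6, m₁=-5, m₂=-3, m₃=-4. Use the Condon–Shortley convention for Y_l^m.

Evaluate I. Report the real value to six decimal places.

m-sum = -5 − 3 − 4 = -12 ≠ 0 ⇒ I = 0

0.000000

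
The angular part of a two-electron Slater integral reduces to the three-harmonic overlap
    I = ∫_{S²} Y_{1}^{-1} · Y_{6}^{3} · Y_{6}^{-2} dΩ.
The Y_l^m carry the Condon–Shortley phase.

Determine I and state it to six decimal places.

Σlᵢ=13 odd — θ-integrand is odd under cosθ→−cosθ; I=0

0.000000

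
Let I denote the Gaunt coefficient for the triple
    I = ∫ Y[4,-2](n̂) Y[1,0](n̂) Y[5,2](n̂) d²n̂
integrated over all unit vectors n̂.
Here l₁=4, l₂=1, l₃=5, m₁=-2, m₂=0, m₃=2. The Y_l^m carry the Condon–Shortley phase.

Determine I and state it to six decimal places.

0.225034

Checks pass: Σm=0; 10 even; l₃=5∈[3,5].
(2·4+1)(2·1+1)(2·5+1) = 297
Δ: 0! 8! 2! / 11! → 1/495
sum: t=0:+1/576 = 1/576
3j²(4 1 5; 0 0 0) = Δ·Π!·Σ² = 5/99  (sign -1)
sum: t=0:+1/1440 = 1/1440
3j²(4 1 5; -2 0 2) = Δ·Π!·Σ² = 7/165  (sign -1)
combine: 4πI² = 297·5/99·7/165 = 7/11
take √, sign +1: I = 0.22503380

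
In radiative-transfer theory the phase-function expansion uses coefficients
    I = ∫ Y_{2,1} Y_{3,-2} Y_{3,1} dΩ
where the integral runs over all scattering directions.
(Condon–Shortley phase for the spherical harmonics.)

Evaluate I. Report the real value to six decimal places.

0.162868

Checks pass: Σm=0; 8 even; l₃=3∈[1,5].
(2·2+1)(2·3+1)(2·3+1) = 245
Δ: 2! 2! 4! / 9! → 1/3780
sum: t=0:+1/24 t=1:−1/4 t=2:+1/24 = -1/6
3j²(2 3 3; 0 0 0) = Δ·Π!·Σ² = 4/105  (sign +1)
sum: t=0:+1/12 t=1:−1/48 = 1/16
3j²(2 3 3; 1 -2 1) = Δ·Π!·Σ² = 1/28  (sign +1)
combine: 4πI² = 245·4/105·1/28 = 1/3
take √, sign +1: I = 0.16286750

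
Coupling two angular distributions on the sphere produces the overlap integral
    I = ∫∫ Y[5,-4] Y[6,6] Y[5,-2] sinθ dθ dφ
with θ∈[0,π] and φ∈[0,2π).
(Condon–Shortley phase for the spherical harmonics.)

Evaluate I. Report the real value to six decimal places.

Checks pass: Σm=0; 16 even; l₃=5∈[1,11].
(2·5+1)(2·6+1)(2·5+1) = 1573
Δ: 6! 4! 6! / 17! → 1/28588560
sum: t=1:−1/345600 t=2:+1/13824 t=3:−1/5184 t=4:+1/13824 t=5:−1/345600 = -7/129600
3j²(5 6 5; 0 0 0) = Δ·Π!·Σ² = 80/7293  (sign +1)
sum: t=6:+1/3110400 = 1/3110400
3j²(5 6 5; -4 6 -2) = Δ·Π!·Σ² = 21/1105  (sign -1)
combine: 4πI² = 1573·80/7293·21/1105 = 1232/3757
take √, sign -1: I = -0.16153991

-0.161540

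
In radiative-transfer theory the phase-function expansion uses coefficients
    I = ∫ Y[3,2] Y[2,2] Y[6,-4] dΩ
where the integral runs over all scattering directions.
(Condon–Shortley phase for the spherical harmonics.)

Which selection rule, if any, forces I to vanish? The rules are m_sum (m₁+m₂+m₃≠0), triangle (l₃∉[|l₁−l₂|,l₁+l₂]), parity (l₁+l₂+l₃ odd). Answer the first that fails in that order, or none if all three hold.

triangle

Σmᵢ = 0  ✓
l₃∈[|l₁−l₂|,l₁+l₂]=[1,5], have l₃=6  ✗
Σlᵢ = 11 ⇒ odd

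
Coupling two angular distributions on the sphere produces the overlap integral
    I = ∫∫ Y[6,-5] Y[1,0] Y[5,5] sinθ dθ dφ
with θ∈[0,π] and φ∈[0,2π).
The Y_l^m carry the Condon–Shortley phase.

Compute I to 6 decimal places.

m-sum 0 ✓  L=12 even ✓  5≤5≤7 ✓
Π(2lᵢ+1) = 13×3×11 = 429
triangle coeff Δ(6,1,5) = 1/858
Σ_t [1,1]: t=1:−1/14400 = -1/14400
(3j)²=6/143 [(6 1 5; 0 0 0)], sign=+1
Σ_t [1,1]: t=1:−1/3628800 = -1/3628800
(3j)²=1/78 [(6 1 5; -5 0 5)], sign=-1
⇒ 4πI² = 3/13
I = (-1)√(3/13/(4π)) = -0.13551395

-0.135514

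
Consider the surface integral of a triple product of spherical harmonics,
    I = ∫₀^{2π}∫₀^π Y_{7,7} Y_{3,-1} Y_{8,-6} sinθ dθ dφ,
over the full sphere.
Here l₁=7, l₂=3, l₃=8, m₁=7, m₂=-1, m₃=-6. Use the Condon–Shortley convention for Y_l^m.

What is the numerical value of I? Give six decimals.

Checks pass: Σm=0; 18 even; l₃=8∈[4,10].
(2·7+1)(2·3+1)(2·8+1) = 1785
Δ: 2! 12! 4! / 19! → 1/5290740
sum: t=0:+1/7257600 t=1:−1/2073600 t=2:+1/7257600 = -1/4838400
3j²(7 3 8; 0 0 0) = Δ·Π!·Σ² = 252/20995  (sign -1)
sum: t=0:+1/3832012800 = 1/3832012800
3j²(7 3 8; 7 -1 -6) = Δ·Π!·Σ² = 91/9690  (sign +1)
combine: 4πI² = 1785·252/20995·91/9690 = 6174/30685
take √, sign -1: I = -0.12653635

-0.126536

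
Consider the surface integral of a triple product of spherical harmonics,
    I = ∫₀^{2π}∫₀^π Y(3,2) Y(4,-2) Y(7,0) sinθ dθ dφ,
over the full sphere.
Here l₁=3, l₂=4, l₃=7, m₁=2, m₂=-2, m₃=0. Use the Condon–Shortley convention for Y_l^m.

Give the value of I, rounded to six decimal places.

Rules hold: Σm=0, L=14 even, 1≤7≤7.
N = 7·9·15 = 945
Δ = 0!·6!·8!/15! = 1/45045
Racah Σ t=0..0: t=0:+1/20736 = 1/20736
⇒ 3j(3 4 7; 0 0 0)² = 35/1287, sgn -1
Racah Σ t=0..0: t=0:+1/172800 = 1/172800
⇒ 3j(3 4 7; 2 -2 0)² = 7/2145, sgn -1
4πI² = N·(3j₀)²·(3jₘ)² = 1715/20449
I = +1·√(0.0838672/4π) = 0.08169418

0.081694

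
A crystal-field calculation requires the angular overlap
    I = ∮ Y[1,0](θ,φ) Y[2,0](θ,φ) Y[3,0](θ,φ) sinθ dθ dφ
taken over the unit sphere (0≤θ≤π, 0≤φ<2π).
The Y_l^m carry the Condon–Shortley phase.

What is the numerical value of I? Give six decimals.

0.247767

m-sum 0 ✓  L=6 even ✓  1≤3≤3 ✓
Π(2lᵢ+1) = 3×5×7 = 105
triangle coeff Δ(1,2,3) = 1/105
Σ_t [0,0]: t=0:+1/4 = 1/4
(3j)²=3/35 [(1 2 3; 0 0 0)], sign=-1
(m-triple is (0,0,0) — same symbol as above.)
⇒ 4πI² = 27/35
I = (+1)√(27/35/(4π)) = 0.24776670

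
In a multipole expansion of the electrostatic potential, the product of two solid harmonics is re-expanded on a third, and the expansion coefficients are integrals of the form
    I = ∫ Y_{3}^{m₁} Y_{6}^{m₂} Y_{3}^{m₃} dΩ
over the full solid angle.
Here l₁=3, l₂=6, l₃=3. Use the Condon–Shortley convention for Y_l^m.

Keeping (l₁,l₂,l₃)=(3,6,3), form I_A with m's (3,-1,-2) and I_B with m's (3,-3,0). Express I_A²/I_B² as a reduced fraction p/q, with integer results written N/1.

Shared (l₁,l₂,l₃)=(3,6,3): N and (l;000)² cancel in I_A²/I_B².
A: Δ = 6!·0!·6!/13! = 1/12012; Racah Σ t=0..0: t=0:+1/86400 = 1/86400; ⇒ 3j(3 6 3; 3 -1 -2)² = 1/1716, sgn -1
B: Δ = 6!·0!·6!/13! = 1/12012; Racah Σ t=0..0: t=0:+1/25920 = 1/25920; ⇒ 3j(3 6 3; 3 -3 0)² = 1/143, sgn -1
I_A²/I_B² = (1/1716)/(1/143) = 1/12

1/12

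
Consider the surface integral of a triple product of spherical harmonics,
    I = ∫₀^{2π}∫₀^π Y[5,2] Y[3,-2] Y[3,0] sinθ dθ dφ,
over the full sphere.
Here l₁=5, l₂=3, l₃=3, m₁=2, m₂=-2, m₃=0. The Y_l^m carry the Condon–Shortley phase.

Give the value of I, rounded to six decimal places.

l₁+l₂+l₃=11 is odd: 3j(l;000)=0 ⇒ I=0

0.000000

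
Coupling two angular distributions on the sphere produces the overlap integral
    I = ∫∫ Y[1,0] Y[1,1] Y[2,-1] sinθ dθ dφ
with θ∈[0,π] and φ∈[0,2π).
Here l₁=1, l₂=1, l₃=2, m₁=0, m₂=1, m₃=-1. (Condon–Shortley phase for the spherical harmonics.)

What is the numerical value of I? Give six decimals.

m-sum 0 ✓  L=4 even ✓  0≤2≤2 ✓
Π(2lᵢ+1) = 3×3×5 = 45
triangle coeff Δ(1,1,2) = 1/30
Σ_t [0,0]: t=0:+1/1 = 1/1
(3j)²=2/15 [(1 1 2; 0 0 0)], sign=+1
Σ_t [0,0]: t=0:+1/2 = 1/2
(3j)²=1/10 [(1 1 2; 0 1 -1)], sign=-1
⇒ 4πI² = 3/5
I = (-1)√(3/5/(4π)) = -0.21850969

-0.218510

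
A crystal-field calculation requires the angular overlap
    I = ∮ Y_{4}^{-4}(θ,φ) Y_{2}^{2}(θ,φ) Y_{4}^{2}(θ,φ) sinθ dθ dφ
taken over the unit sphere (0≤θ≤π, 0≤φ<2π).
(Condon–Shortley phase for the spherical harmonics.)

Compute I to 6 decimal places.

Rules hold: Σm=0, L=10 even, 2≤4≤6.
N = 9·5·9 = 405
Δ = 2!·6!·2!/11! = 1/13860
Racah Σ t=0..2: t=0:+1/192 t=1:−1/36 t=2:+1/192 = -5/288
⇒ 3j(4 2 4; 0 0 0)² = 20/693, sgn -1
Racah Σ t=2..2: t=2:+1/2880 = 1/2880
⇒ 3j(4 2 4; -4 2 2)² = 2/165, sgn +1
4πI² = N·(3j₀)²·(3jₘ)² = 120/847
I = -1·√(0.141677/4π) = -0.10618031

-0.106180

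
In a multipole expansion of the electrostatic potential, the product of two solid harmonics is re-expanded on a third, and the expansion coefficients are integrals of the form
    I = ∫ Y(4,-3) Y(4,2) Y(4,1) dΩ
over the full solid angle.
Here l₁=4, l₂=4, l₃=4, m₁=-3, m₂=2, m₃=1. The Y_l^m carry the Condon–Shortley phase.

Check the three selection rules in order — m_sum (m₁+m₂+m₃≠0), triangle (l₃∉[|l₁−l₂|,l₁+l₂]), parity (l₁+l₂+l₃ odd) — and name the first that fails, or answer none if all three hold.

m₁+m₂+m₃ = -3 + 2 + 1 = 0  ✓
triangle: |4−4|=0 ≤ l₃=4 ≤ 4+4=8  ✓
parity: l₁+l₂+l₃ = 12 is even  ✓

none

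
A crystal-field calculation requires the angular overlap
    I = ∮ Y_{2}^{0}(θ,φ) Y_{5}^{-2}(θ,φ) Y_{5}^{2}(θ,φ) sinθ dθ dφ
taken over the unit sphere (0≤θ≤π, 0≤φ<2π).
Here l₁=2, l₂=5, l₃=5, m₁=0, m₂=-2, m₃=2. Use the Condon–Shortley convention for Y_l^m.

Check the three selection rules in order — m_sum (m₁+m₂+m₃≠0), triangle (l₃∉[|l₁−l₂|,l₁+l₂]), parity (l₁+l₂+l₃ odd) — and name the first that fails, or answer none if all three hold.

m₁+m₂+m₃ = 0 − 2 + 2 = 0  ✓
triangle: |2−5|=3 ≤ l₃=5 ≤ 2+5=7  ✓
parity: l₁+l₂+l₃ = 12 is even  ✓

none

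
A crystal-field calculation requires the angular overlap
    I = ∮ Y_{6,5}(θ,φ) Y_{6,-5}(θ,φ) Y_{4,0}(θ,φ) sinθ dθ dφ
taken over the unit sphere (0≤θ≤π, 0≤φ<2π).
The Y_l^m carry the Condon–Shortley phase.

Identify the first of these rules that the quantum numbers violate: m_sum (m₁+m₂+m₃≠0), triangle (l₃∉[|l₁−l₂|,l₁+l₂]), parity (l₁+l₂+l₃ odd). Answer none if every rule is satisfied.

azimuthal sum: 5 − 5 + 0 = 0  ✓
0 ≤ 4 ≤ 12 (triangle on l)  ✓
L = 6 + 6 + 4 = 16 (even)  ✓

none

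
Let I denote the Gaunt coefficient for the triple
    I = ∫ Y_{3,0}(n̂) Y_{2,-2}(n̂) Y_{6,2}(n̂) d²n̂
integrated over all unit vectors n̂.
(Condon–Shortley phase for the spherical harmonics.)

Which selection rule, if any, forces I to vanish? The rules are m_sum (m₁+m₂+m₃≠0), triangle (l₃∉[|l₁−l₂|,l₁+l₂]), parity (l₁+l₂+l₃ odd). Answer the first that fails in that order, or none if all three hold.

azimuthal sum: 0 − 2 + 2 = 0  ✓
1 ≤ 6 ≤ 5 (triangle on l)  ✗
L = 3 + 2 + 6 = 11 (odd)

triangle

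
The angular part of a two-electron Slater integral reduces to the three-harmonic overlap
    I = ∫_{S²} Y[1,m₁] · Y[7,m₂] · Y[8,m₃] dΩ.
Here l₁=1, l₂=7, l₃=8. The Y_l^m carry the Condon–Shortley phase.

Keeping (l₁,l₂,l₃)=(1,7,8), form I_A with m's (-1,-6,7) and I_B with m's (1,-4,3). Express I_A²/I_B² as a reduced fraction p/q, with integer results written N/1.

21/2

Shared (l₁,l₂,l₃)=(1,7,8): N and (l;000)² cancel in I_A²/I_B².
A: Δ = 0!·2!·14!/17! = 1/2040; Racah Σ t=0..0: t=0:+1/12454041600 = 1/12454041600; ⇒ 3j(1 7 8; -1 -6 7)² = 7/136, sgn -1
B: Δ = 0!·2!·14!/17! = 1/2040; Racah Σ t=0..0: t=0:+1/479001600 = 1/479001600; ⇒ 3j(1 7 8; 1 -4 3)² = 1/204, sgn -1
I_A²/I_B² = (7/136)/(1/204) = 21/2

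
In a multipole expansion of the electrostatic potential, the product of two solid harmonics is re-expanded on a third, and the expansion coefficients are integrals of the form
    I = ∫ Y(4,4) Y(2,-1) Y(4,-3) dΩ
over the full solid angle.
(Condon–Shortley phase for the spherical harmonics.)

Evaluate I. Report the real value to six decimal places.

Rules hold: Σm=0, L=10 even, 2≤4≤6.
N = 9·5·9 = 405
Δ = 2!·6!·2!/11! = 1/13860
Racah Σ t=0..2: t=0:+1/192 t=1:−1/36 t=2:+1/192 = -5/288
⇒ 3j(4 2 4; 0 0 0)² = 20/693, sgn -1
Racah Σ t=0..0: t=0:+1/1440 = 1/1440
⇒ 3j(4 2 4; 4 -1 -3)² = 7/165, sgn -1
4πI² = N·(3j₀)²·(3jₘ)² = 60/121
I = +1·√(0.495868/4π) = 0.19864517

0.198645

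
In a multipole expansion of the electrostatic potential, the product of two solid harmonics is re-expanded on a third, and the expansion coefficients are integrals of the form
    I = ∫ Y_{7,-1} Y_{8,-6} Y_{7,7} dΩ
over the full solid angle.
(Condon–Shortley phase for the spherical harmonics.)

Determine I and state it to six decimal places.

Rules hold: Σm=0, L=22 even, 1≤7≤15.
N = 15·17·15 = 3825
Δ = 8!·6!·8!/23! = 1/22086194130
Racah Σ t=1..7: t=1:−1/18289152000 t=2:+1/248832000 t=3:−1/24883200 t=4:+1/11943936 t=5:−1/24883200 t=6:+1/248832000 t=7:−1/18289152000 = 11/975421440
⇒ 3j(7 8 7; 0 0 0)² = 1750/289731, sgn -1
Racah Σ t=2..2: t=2:+1/41803776000 = 1/41803776000
⇒ 3j(7 8 7; -1 -6 7)² = 1274/111435, sgn +1
4πI² = N·(3j₀)²·(3jₘ)² = 857500/3246473
I = -1·√(0.264133/4π) = -0.14497938

-0.144979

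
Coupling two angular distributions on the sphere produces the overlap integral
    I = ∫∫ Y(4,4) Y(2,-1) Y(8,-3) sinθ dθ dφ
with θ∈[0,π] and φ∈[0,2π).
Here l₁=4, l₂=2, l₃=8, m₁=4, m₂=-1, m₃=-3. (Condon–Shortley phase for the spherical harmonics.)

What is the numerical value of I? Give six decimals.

l₃=8 ∉ [2,6] — triangle fails ⇒ I = 0

0.000000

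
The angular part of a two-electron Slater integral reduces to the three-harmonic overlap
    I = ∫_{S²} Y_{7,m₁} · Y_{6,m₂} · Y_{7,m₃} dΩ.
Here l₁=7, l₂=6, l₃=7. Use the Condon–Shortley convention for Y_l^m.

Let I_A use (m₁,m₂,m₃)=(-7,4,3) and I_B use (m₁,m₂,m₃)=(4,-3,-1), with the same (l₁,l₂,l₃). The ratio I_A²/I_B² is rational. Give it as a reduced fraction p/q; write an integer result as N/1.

117/70

l's match ⇒ only the (l;m) 3-j factors differ between A and B.
A: triangle coeff Δ(7,6,7) = 1/2444321880; Σ_t [6,6]: t=6:+1/1393459200 = 1/1393459200; (3j)²=15/1292 [(7 6 7; -7 4 3)], sign=+1
B: triangle coeff Δ(7,6,7) = 1/2444321880; Σ_t [0,3]: t=0:+1/18662400 t=1:−1/8294400 t=2:+1/29030400 t=3:−1/1045094400 = -1/29859840; (3j)²=175/25194 [(7 6 7; 4 -3 -1)], sign=-1
I_A²/I_B² = (15/1292)/(175/25194) = 117/70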